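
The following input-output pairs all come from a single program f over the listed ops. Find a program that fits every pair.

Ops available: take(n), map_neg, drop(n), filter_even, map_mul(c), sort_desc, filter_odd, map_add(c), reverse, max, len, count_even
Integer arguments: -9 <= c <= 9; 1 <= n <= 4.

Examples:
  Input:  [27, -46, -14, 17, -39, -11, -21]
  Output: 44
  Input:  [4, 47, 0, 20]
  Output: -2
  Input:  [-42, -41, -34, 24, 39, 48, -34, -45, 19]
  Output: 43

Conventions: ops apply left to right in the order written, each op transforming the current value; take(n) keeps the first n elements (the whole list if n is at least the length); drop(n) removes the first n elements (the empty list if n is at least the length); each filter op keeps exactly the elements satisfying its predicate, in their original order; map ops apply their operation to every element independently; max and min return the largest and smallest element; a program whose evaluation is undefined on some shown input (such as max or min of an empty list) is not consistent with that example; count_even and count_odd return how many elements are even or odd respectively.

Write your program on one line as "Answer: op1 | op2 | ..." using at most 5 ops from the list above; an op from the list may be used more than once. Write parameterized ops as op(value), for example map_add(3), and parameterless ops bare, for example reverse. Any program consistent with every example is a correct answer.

map_add(2) | sort_desc | map_neg | max

Check, running the answer program on each example:
  [27, -46, -14, 17, -39, -11, -21] -> [29, -44, -12, 19, -37, -9, -19] -> [29, 19, -9, -12, -19, -37, -44] -> [-29, -19, 9, 12, 19, 37, 44] -> 44
  [4, 47, 0, 20] -> [6, 49, 2, 22] -> [49, 22, 6, 2] -> [-49, -22, -6, -2] -> -2
  [-42, -41, -34, 24, 39, 48, -34, -45, 19] -> [-40, -39, -32, 26, 41, 50, -32, -43, 21] -> [50, 41, 26, 21, -32, -32, -39, -40, -43] -> [-50, -41, -26, -21, 32, 32, 39, 40, 43] -> 43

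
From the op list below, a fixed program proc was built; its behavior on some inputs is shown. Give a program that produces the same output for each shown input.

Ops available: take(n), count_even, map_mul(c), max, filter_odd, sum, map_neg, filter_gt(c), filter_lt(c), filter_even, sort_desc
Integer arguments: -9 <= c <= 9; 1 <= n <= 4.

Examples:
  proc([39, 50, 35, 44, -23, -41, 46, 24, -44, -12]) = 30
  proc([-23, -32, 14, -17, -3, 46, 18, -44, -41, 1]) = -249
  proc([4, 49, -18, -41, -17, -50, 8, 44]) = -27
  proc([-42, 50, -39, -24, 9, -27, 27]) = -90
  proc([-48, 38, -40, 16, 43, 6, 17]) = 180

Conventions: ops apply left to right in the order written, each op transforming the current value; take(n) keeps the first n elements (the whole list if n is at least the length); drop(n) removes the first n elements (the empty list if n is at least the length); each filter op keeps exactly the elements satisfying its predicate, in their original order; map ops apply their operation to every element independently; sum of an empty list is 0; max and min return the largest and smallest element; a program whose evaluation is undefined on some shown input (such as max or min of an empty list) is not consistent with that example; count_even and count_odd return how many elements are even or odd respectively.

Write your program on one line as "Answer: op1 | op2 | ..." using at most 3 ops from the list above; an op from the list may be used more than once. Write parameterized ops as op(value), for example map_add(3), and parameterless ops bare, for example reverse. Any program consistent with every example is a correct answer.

map_mul(3) | filter_odd | sum

Check, running the answer program on each example:
  [39, 50, 35, 44, -23, -41, 46, 24, -44, -12] -> [117, 150, 105, 132, -69, -123, 138, 72, -132, -36] -> [117, 105, -69, -123] -> 30
  [-23, -32, 14, -17, -3, 46, 18, -44, -41, 1] -> [-69, -96, 42, -51, -9, 138, 54, -132, -123, 3] -> [-69, -51, -9, -123, 3] -> -249
  [4, 49, -18, -41, -17, -50, 8, 44] -> [12, 147, -54, -123, -51, -150, 24, 132] -> [147, -123, -51] -> -27
  [-42, 50, -39, -24, 9, -27, 27] -> [-126, 150, -117, -72, 27, -81, 81] -> [-117, 27, -81, 81] -> -90
  [-48, 38, -40, 16, 43, 6, 17] -> [-144, 114, -120, 48, 129, 18, 51] -> [129, 51] -> 180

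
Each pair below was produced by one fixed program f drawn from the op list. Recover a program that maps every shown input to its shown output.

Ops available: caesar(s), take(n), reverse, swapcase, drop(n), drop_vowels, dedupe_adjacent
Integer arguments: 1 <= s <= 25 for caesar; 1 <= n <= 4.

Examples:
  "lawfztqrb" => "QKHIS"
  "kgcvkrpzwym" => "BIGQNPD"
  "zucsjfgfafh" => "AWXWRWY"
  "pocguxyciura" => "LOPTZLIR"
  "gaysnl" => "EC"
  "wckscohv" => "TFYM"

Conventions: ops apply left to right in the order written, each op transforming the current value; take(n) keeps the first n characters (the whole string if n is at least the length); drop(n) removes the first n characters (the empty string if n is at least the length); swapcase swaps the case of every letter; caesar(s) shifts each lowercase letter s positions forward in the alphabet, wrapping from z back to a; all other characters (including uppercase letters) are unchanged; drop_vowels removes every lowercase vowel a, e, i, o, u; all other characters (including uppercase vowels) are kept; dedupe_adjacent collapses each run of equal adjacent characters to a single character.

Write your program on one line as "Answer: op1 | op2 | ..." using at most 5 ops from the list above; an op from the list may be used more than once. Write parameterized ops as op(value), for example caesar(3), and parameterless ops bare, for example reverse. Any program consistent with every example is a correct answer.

drop(2) | caesar(17) | drop(2) | swapcase

Check, running the answer program on each example:
  "lawfztqrb" -> "wfztqrb" -> "nwqkhis" -> "qkhis" -> "QKHIS"
  "kgcvkrpzwym" -> "cvkrpzwym" -> "tmbigqnpd" -> "bigqnpd" -> "BIGQNPD"
  "zucsjfgfafh" -> "csjfgfafh" -> "tjawxwrwy" -> "awxwrwy" -> "AWXWRWY"
  "pocguxyciura" -> "cguxyciura" -> "txloptzlir" -> "loptzlir" -> "LOPTZLIR"
  "gaysnl" -> "ysnl" -> "pjec" -> "ec" -> "EC"
  "wckscohv" -> "kscohv" -> "bjtfym" -> "tfym" -> "TFYM"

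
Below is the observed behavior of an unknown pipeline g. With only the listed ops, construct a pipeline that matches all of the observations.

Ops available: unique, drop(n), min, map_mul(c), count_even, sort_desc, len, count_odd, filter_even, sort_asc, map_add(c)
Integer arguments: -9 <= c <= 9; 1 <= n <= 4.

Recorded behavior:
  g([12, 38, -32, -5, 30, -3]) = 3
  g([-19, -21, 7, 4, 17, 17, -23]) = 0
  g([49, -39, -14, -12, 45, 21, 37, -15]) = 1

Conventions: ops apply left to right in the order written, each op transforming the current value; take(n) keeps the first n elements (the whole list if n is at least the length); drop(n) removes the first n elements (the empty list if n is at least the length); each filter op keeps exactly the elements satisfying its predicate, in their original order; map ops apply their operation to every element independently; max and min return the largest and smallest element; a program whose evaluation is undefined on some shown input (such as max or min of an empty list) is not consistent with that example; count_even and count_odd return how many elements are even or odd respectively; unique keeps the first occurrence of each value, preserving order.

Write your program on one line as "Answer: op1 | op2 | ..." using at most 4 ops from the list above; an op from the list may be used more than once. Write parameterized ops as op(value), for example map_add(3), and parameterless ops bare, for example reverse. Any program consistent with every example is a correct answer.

filter_even | drop(1) | sort_desc | len

Check, running the answer program on each example:
  [12, 38, -32, -5, 30, -3] -> [12, 38, -32, 30] -> [38, -32, 30] -> [38, 30, -32] -> 3
  [-19, -21, 7, 4, 17, 17, -23] -> [4] -> [] -> [] -> 0
  [49, -39, -14, -12, 45, 21, 37, -15] -> [-14, -12] -> [-12] -> [-12] -> 1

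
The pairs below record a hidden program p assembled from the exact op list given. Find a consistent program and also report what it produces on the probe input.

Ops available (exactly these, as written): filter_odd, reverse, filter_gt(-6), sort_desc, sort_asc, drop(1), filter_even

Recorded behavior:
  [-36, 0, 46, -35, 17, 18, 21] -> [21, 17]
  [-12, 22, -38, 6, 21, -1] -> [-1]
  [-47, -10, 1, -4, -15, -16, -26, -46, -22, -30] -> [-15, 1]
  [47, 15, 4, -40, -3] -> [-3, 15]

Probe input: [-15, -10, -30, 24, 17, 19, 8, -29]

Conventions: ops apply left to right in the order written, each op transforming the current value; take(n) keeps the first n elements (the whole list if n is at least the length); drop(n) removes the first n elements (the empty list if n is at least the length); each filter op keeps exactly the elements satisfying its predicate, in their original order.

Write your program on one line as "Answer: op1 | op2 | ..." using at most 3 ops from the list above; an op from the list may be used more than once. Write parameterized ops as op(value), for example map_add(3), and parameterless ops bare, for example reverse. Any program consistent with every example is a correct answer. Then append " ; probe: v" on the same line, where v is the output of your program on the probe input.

filter_odd | drop(1) | reverse ; probe: [-29, 19, 17]

Check, running the answer program on each example:
  [-36, 0, 46, -35, 17, 18, 21] -> [-35, 17, 21] -> [17, 21] -> [21, 17]
  [-12, 22, -38, 6, 21, -1] -> [21, -1] -> [-1] -> [-1]
  [-47, -10, 1, -4, -15, -16, -26, -46, -22, -30] -> [-47, 1, -15] -> [1, -15] -> [-15, 1]
  [47, 15, 4, -40, -3] -> [47, 15, -3] -> [15, -3] -> [-3, 15]
  probe: [-15, -10, -30, 24, 17, 19, 8, -29] -> [-15, 17, 19, -29] -> [17, 19, -29] -> [-29, 19, 17]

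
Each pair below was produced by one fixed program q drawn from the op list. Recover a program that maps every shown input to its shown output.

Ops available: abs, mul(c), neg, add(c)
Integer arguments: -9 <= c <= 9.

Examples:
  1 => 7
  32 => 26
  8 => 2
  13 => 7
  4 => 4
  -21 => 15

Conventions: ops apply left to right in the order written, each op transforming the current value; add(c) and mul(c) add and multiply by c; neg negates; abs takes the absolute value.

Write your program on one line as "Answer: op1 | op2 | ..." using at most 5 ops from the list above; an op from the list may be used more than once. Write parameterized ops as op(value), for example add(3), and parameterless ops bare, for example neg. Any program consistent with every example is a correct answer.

neg | abs | add(-7) | abs | add(1)

Check, running the answer program on each example:
  1 -> -1 -> 1 -> -6 -> 6 -> 7
  32 -> -32 -> 32 -> 25 -> 25 -> 26
  8 -> -8 -> 8 -> 1 -> 1 -> 2
  13 -> -13 -> 13 -> 6 -> 6 -> 7
  4 -> -4 -> 4 -> -3 -> 3 -> 4
  -21 -> 21 -> 21 -> 14 -> 14 -> 15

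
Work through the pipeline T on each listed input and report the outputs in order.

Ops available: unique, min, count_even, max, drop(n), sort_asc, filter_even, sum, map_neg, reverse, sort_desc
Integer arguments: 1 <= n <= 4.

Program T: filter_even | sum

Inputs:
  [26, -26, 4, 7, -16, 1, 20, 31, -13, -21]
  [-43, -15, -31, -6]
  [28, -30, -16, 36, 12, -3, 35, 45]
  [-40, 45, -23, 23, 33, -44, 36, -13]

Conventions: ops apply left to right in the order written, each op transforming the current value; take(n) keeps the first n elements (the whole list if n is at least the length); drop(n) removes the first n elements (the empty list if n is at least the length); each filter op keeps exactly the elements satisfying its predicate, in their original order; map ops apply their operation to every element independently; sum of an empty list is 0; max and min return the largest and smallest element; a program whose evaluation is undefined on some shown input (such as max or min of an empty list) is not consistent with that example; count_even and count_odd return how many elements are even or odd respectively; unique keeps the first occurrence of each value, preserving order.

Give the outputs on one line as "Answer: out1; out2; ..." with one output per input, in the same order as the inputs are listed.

8; -6; 30; -48

Execution, op by op:
  [26, -26, 4, 7, -16, 1, 20, 31, -13, -21] -> [26, -26, 4, -16, 20] -> 8
  [-43, -15, -31, -6] -> [-6] -> -6
  [28, -30, -16, 36, 12, -3, 35, 45] -> [28, -30, -16, 36, 12] -> 30
  [-40, 45, -23, 23, 33, -44, 36, -13] -> [-40, -44, 36] -> -48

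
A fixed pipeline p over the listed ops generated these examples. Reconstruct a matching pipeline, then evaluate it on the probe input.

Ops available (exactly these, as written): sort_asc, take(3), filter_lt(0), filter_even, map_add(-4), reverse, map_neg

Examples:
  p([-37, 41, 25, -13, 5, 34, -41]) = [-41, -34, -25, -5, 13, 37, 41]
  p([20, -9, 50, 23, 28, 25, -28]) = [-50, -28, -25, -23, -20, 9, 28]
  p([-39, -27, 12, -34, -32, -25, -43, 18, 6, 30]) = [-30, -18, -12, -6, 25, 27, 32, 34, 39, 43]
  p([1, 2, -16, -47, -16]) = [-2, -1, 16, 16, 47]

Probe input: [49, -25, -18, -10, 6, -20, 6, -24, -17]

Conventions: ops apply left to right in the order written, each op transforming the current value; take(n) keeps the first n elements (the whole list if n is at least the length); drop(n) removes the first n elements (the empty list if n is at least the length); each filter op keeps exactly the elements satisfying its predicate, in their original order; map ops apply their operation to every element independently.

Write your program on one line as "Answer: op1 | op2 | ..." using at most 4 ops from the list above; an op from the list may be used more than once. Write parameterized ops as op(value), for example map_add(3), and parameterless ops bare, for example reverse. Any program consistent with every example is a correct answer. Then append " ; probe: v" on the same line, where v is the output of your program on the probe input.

sort_asc | map_neg | reverse ; probe: [-49, -6, -6, 10, 17, 18, 20, 24, 25]

Check, running the answer program on each example:
  [-37, 41, 25, -13, 5, 34, -41] -> [-41, -37, -13, 5, 25, 34, 41] -> [41, 37, 13, -5, -25, -34, -41] -> [-41, -34, -25, -5, 13, 37, 41]
  [20, -9, 50, 23, 28, 25, -28] -> [-28, -9, 20, 23, 25, 28, 50] -> [28, 9, -20, -23, -25, -28, -50] -> [-50, -28, -25, -23, -20, 9, 28]
  [-39, -27, 12, -34, -32, -25, -43, 18, 6, 30] -> [-43, -39, -34, -32, -27, -25, 6, 12, 18, 30] -> [43, 39, 34, 32, 27, 25, -6, -12, -18, -30] -> [-30, -18, -12, -6, 25, 27, 32, 34, 39, 43]
  [1, 2, -16, -47, -16] -> [-47, -16, -16, 1, 2] -> [47, 16, 16, -1, -2] -> [-2, -1, 16, 16, 47]
  probe: [49, -25, -18, -10, 6, -20, 6, -24, -17] -> [-25, -24, -20, -18, -17, -10, 6, 6, 49] -> [25, 24, 20, 18, 17, 10, -6, -6, -49] -> [-49, -6, -6, 10, 17, 18, 20, 24, 25]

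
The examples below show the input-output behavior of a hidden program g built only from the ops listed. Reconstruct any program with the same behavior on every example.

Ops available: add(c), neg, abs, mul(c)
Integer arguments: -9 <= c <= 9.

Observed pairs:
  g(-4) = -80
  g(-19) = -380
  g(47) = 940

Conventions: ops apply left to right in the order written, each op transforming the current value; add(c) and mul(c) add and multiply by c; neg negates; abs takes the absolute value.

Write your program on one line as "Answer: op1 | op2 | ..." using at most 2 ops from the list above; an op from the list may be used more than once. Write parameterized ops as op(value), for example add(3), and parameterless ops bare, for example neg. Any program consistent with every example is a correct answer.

mul(-4) | mul(-5)

Check, running the answer program on each example:
  -4 -> 16 -> -80
  -19 -> 76 -> -380
  47 -> -188 -> 940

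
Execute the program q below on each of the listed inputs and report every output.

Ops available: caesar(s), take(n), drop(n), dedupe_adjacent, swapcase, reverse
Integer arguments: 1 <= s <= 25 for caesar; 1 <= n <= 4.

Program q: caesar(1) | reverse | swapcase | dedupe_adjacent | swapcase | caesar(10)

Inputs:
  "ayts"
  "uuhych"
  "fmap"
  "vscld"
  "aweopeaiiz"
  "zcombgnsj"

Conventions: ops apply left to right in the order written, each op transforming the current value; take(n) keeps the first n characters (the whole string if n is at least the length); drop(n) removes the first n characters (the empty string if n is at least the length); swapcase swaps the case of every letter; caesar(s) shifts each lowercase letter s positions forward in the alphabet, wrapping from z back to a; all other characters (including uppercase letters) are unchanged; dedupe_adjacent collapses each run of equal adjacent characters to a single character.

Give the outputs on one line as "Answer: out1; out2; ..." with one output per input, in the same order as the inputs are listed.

Execution, op by op:
  "ayts" -> "bzut" -> "tuzb" -> "TUZB" -> "TUZB" -> "tuzb" -> "dejl"
  "uuhych" -> "vvizdi" -> "idzivv" -> "IDZIVV" -> "IDZIV" -> "idziv" -> "snjsf"
  "fmap" -> "gnbq" -> "qbng" -> "QBNG" -> "QBNG" -> "qbng" -> "alxq"
  "vscld" -> "wtdme" -> "emdtw" -> "EMDTW" -> "EMDTW" -> "emdtw" -> "owndg"
  "aweopeaiiz" -> "bxfpqfbjja" -> "ajjbfqpfxb" -> "AJJBFQPFXB" -> "AJBFQPFXB" -> "ajbfqpfxb" -> "ktlpazphl"
  "zcombgnsj" -> "adpnchotk" -> "ktohcnpda" -> "KTOHCNPDA" -> "KTOHCNPDA" -> "ktohcnpda" -> "udyrmxznk"

"dejl"; "snjsf"; "alxq"; "owndg"; "ktlpazphl"; "udyrmxznk"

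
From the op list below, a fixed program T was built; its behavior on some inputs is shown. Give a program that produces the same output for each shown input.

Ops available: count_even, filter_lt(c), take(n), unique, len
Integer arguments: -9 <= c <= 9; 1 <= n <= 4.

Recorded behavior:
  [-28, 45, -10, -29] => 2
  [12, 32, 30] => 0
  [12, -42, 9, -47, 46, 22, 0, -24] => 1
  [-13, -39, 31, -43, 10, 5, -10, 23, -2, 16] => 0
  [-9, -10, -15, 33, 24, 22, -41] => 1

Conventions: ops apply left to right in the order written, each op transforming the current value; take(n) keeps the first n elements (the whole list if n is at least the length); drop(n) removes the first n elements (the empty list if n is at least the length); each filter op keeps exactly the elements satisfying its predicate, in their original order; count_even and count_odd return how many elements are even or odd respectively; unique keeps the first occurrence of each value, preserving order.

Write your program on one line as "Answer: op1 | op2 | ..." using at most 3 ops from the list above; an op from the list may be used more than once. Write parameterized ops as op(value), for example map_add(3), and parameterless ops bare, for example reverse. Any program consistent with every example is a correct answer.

take(3) | filter_lt(-8) | count_even

Check, running the answer program on each example:
  [-28, 45, -10, -29] -> [-28, 45, -10] -> [-28, -10] -> 2
  [12, 32, 30] -> [12, 32, 30] -> [] -> 0
  [12, -42, 9, -47, 46, 22, 0, -24] -> [12, -42, 9] -> [-42] -> 1
  [-13, -39, 31, -43, 10, 5, -10, 23, -2, 16] -> [-13, -39, 31] -> [-13, -39] -> 0
  [-9, -10, -15, 33, 24, 22, -41] -> [-9, -10, -15] -> [-9, -10, -15] -> 1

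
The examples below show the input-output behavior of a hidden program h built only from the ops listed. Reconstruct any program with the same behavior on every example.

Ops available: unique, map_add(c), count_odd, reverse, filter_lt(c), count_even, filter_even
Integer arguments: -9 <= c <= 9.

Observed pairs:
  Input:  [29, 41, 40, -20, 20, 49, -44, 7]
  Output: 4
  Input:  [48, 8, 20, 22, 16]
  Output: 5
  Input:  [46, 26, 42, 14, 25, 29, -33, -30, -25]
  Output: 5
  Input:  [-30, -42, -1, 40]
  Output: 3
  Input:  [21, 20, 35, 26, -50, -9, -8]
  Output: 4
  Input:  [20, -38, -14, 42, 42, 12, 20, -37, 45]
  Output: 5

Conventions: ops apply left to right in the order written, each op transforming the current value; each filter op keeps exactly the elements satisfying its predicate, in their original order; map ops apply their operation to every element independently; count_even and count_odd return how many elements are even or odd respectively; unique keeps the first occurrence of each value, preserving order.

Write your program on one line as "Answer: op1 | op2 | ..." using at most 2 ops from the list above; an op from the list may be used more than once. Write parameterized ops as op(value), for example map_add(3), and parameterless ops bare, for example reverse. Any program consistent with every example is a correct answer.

unique | count_even

Check, running the answer program on each example:
  [29, 41, 40, -20, 20, 49, -44, 7] -> [29, 41, 40, -20, 20, 49, -44, 7] -> 4
  [48, 8, 20, 22, 16] -> [48, 8, 20, 22, 16] -> 5
  [46, 26, 42, 14, 25, 29, -33, -30, -25] -> [46, 26, 42, 14, 25, 29, -33, -30, -25] -> 5
  [-30, -42, -1, 40] -> [-30, -42, -1, 40] -> 3
  [21, 20, 35, 26, -50, -9, -8] -> [21, 20, 35, 26, -50, -9, -8] -> 4
  [20, -38, -14, 42, 42, 12, 20, -37, 45] -> [20, -38, -14, 42, 12, -37, 45] -> 5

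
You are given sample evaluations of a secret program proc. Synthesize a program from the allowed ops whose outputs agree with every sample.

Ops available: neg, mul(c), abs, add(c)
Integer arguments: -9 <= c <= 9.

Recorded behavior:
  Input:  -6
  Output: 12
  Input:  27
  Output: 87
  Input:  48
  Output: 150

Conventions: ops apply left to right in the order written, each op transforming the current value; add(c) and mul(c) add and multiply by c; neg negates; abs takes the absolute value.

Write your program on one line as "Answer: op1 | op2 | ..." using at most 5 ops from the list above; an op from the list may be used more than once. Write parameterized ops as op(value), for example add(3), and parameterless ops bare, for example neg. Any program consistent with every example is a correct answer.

neg | add(-2) | abs | mul(3)

Check, running the answer program on each example:
  -6 -> 6 -> 4 -> 4 -> 12
  27 -> -27 -> -29 -> 29 -> 87
  48 -> -48 -> -50 -> 50 -> 150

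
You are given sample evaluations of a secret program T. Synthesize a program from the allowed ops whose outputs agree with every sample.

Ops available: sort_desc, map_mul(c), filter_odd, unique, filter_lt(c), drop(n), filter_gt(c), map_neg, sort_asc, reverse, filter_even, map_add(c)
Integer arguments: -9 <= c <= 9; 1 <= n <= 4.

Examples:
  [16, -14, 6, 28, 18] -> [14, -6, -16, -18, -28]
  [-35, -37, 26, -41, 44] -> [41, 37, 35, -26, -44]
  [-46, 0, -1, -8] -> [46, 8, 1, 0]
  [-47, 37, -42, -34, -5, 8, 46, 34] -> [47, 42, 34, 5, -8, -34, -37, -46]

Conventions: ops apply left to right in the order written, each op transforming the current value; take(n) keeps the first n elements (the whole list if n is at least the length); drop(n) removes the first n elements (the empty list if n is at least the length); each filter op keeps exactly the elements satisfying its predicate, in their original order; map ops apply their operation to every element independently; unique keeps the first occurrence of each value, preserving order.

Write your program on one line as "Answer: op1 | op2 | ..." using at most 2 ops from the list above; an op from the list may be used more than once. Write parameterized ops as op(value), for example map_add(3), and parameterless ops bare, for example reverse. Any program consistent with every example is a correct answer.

map_neg | sort_desc

Check, running the answer program on each example:
  [16, -14, 6, 28, 18] -> [-16, 14, -6, -28, -18] -> [14, -6, -16, -18, -28]
  [-35, -37, 26, -41, 44] -> [35, 37, -26, 41, -44] -> [41, 37, 35, -26, -44]
  [-46, 0, -1, -8] -> [46, 0, 1, 8] -> [46, 8, 1, 0]
  [-47, 37, -42, -34, -5, 8, 46, 34] -> [47, -37, 42, 34, 5, -8, -46, -34] -> [47, 42, 34, 5, -8, -34, -37, -46]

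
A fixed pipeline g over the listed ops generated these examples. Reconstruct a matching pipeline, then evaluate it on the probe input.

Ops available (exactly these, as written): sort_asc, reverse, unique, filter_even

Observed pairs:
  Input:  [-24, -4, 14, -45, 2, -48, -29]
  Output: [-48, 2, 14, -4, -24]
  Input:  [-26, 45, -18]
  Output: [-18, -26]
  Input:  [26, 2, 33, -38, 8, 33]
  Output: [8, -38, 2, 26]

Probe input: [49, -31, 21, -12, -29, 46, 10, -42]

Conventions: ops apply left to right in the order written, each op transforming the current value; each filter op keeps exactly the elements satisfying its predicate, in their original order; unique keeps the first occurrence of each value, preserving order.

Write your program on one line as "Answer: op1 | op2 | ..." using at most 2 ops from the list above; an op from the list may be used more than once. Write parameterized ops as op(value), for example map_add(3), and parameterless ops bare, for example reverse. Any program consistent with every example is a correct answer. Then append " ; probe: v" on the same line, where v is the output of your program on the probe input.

filter_even | reverse ; probe: [-42, 10, 46, -12]

Check, running the answer program on each example:
  [-24, -4, 14, -45, 2, -48, -29] -> [-24, -4, 14, 2, -48] -> [-48, 2, 14, -4, -24]
  [-26, 45, -18] -> [-26, -18] -> [-18, -26]
  [26, 2, 33, -38, 8, 33] -> [26, 2, -38, 8] -> [8, -38, 2, 26]
  probe: [49, -31, 21, -12, -29, 46, 10, -42] -> [-12, 46, 10, -42] -> [-42, 10, 46, -12]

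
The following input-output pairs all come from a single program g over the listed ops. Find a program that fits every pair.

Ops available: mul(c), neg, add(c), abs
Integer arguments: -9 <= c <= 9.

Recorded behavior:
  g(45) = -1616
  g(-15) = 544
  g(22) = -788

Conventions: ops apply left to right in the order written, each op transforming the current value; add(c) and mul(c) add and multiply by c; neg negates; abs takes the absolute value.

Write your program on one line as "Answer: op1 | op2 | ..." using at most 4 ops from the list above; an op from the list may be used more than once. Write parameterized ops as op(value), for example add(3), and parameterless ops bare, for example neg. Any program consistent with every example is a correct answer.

mul(-6) | mul(-6) | add(-4) | neg

Check, running the answer program on each example:
  45 -> -270 -> 1620 -> 1616 -> -1616
  -15 -> 90 -> -540 -> -544 -> 544
  22 -> -132 -> 792 -> 788 -> -788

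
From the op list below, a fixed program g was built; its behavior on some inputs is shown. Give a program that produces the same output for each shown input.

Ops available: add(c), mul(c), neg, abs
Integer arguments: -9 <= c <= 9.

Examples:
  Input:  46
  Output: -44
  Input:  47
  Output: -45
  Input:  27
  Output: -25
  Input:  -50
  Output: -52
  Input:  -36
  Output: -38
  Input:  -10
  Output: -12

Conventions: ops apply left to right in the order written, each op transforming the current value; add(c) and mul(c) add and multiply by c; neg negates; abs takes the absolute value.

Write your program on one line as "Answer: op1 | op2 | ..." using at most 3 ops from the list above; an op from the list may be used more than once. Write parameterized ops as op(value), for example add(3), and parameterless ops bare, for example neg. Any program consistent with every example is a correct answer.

add(-2) | abs | neg

Check, running the answer program on each example:
  46 -> 44 -> 44 -> -44
  47 -> 45 -> 45 -> -45
  27 -> 25 -> 25 -> -25
  -50 -> -52 -> 52 -> -52
  -36 -> -38 -> 38 -> -38
  -10 -> -12 -> 12 -> -12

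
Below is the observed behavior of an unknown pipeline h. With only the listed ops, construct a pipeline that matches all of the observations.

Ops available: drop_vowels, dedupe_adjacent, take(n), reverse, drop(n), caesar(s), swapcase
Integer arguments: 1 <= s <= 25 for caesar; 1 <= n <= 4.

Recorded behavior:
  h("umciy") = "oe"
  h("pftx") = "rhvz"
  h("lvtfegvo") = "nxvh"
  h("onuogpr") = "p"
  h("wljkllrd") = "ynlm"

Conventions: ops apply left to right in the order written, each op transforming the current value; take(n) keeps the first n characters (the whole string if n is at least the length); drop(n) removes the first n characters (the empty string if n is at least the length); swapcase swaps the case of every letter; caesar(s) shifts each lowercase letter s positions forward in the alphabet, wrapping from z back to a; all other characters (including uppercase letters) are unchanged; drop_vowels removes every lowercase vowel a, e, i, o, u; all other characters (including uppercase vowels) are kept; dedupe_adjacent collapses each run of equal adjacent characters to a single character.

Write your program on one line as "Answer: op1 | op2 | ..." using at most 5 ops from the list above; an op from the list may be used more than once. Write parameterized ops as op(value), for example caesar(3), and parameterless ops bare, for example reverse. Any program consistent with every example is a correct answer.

dedupe_adjacent | take(4) | drop_vowels | caesar(2)

Check, running the answer program on each example:
  "umciy" -> "umciy" -> "umci" -> "mc" -> "oe"
  "pftx" -> "pftx" -> "pftx" -> "pftx" -> "rhvz"
  "lvtfegvo" -> "lvtfegvo" -> "lvtf" -> "lvtf" -> "nxvh"
  "onuogpr" -> "onuogpr" -> "onuo" -> "n" -> "p"
  "wljkllrd" -> "wljklrd" -> "wljk" -> "wljk" -> "ynlm"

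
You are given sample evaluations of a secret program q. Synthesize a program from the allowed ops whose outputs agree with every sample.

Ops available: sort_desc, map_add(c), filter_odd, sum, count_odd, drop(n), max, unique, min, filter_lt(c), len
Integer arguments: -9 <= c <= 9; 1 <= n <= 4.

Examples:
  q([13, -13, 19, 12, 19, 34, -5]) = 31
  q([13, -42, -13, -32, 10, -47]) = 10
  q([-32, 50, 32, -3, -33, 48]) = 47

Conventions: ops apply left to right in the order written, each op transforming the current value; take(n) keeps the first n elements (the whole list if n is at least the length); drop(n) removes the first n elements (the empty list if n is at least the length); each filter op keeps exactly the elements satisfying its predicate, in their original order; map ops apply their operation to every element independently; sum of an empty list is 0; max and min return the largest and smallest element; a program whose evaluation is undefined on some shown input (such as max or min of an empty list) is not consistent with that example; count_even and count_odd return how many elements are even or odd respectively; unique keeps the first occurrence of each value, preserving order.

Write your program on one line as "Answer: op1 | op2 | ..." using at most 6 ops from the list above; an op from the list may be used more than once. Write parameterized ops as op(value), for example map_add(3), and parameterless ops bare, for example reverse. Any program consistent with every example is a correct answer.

map_add(-9) | sort_desc | unique | map_add(6) | max

Check, running the answer program on each example:
  [13, -13, 19, 12, 19, 34, -5] -> [4, -22, 10, 3, 10, 25, -14] -> [25, 10, 10, 4, 3, -14, -22] -> [25, 10, 4, 3, -14, -22] -> [31, 16, 10, 9, -8, -16] -> 31
  [13, -42, -13, -32, 10, -47] -> [4, -51, -22, -41, 1, -56] -> [4, 1, -22, -41, -51, -56] -> [4, 1, -22, -41, -51, -56] -> [10, 7, -16, -35, -45, -50] -> 10
  [-32, 50, 32, -3, -33, 48] -> [-41, 41, 23, -12, -42, 39] -> [41, 39, 23, -12, -41, -42] -> [41, 39, 23, -12, -41, -42] -> [47, 45, 29, -6, -35, -36] -> 47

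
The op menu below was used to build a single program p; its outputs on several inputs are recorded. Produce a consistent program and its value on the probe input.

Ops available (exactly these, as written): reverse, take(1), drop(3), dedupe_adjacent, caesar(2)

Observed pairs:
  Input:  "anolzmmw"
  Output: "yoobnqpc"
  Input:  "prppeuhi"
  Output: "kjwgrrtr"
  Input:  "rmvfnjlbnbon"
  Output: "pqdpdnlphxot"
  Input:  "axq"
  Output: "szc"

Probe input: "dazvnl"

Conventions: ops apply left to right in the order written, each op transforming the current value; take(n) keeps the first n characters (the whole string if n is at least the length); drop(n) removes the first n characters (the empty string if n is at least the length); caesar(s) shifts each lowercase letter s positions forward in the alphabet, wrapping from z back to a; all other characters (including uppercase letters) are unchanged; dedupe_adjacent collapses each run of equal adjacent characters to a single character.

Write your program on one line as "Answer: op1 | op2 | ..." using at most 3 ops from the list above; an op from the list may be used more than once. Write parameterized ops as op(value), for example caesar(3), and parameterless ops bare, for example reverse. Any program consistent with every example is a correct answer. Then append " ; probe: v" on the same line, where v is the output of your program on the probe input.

reverse | caesar(2) ; probe: "npxbcf"

Check, running the answer program on each example:
  "anolzmmw" -> "wmmzlona" -> "yoobnqpc"
  "prppeuhi" -> "ihuepprp" -> "kjwgrrtr"
  "rmvfnjlbnbon" -> "nobnbljnfvmr" -> "pqdpdnlphxot"
  "axq" -> "qxa" -> "szc"
  probe: "dazvnl" -> "lnvzad" -> "npxbcf"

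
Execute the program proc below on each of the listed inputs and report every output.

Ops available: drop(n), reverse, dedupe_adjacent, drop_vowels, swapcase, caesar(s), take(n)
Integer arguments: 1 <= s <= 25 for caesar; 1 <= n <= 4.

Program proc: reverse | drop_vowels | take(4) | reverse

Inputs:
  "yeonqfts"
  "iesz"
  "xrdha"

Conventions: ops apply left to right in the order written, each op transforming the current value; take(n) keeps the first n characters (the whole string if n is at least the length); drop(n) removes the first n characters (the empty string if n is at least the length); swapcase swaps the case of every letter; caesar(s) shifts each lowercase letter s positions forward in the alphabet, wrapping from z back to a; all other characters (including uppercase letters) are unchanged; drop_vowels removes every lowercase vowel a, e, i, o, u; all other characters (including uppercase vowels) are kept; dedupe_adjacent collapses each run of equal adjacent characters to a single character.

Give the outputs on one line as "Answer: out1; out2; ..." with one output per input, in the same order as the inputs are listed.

Execution, op by op:
  "yeonqfts" -> "stfqnoey" -> "stfqny" -> "stfq" -> "qfts"
  "iesz" -> "zsei" -> "zs" -> "zs" -> "sz"
  "xrdha" -> "ahdrx" -> "hdrx" -> "hdrx" -> "xrdh"

"qfts"; "sz"; "xrdh"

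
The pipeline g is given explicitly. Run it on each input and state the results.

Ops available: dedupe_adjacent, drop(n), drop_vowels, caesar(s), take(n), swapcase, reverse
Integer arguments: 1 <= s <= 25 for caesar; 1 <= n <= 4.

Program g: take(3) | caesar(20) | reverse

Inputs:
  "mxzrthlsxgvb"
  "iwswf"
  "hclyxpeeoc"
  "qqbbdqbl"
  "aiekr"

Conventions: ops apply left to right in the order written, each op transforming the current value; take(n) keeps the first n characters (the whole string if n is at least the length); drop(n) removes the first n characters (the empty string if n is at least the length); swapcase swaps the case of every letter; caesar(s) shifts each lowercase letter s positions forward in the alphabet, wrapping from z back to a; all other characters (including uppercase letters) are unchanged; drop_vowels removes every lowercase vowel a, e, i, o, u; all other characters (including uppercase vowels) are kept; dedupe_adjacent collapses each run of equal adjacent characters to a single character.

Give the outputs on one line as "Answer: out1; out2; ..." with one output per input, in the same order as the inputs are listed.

Execution, op by op:
  "mxzrthlsxgvb" -> "mxz" -> "grt" -> "trg"
  "iwswf" -> "iws" -> "cqm" -> "mqc"
  "hclyxpeeoc" -> "hcl" -> "bwf" -> "fwb"
  "qqbbdqbl" -> "qqb" -> "kkv" -> "vkk"
  "aiekr" -> "aie" -> "ucy" -> "ycu"

"trg"; "mqc"; "fwb"; "vkk"; "ycu"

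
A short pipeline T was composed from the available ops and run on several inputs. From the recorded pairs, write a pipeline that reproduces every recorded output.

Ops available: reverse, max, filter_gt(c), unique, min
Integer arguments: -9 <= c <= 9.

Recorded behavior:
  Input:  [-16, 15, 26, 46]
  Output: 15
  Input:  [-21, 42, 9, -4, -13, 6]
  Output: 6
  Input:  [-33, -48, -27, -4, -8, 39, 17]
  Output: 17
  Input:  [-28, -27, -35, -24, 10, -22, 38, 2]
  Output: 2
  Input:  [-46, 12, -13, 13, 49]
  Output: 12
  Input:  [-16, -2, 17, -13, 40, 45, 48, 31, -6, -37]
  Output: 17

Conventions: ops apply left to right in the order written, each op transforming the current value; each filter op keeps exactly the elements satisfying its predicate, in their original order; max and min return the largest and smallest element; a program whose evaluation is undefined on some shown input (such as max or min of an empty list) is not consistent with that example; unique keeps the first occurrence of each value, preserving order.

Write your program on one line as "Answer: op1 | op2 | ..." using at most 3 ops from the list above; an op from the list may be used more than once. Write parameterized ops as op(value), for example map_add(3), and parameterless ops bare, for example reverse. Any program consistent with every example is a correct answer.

reverse | filter_gt(1) | min

Check, running the answer program on each example:
  [-16, 15, 26, 46] -> [46, 26, 15, -16] -> [46, 26, 15] -> 15
  [-21, 42, 9, -4, -13, 6] -> [6, -13, -4, 9, 42, -21] -> [6, 9, 42] -> 6
  [-33, -48, -27, -4, -8, 39, 17] -> [17, 39, -8, -4, -27, -48, -33] -> [17, 39] -> 17
  [-28, -27, -35, -24, 10, -22, 38, 2] -> [2, 38, -22, 10, -24, -35, -27, -28] -> [2, 38, 10] -> 2
  [-46, 12, -13, 13, 49] -> [49, 13, -13, 12, -46] -> [49, 13, 12] -> 12
  [-16, -2, 17, -13, 40, 45, 48, 31, -6, -37] -> [-37, -6, 31, 48, 45, 40, -13, 17, -2, -16] -> [31, 48, 45, 40, 17] -> 17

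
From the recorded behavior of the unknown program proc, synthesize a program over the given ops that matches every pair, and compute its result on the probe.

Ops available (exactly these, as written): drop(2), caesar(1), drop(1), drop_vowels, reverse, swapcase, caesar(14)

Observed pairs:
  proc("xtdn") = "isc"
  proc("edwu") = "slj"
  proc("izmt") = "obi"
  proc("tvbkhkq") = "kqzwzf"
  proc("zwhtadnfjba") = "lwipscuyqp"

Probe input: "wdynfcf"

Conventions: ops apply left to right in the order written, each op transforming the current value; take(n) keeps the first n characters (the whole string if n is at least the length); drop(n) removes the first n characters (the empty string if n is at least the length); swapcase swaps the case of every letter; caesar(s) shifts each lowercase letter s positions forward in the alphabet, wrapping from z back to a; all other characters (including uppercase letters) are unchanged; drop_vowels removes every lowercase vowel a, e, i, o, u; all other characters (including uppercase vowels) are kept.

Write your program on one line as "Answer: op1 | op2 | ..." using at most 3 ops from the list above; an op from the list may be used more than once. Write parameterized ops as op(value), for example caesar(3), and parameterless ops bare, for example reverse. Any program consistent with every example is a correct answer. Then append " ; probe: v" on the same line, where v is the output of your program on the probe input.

drop(1) | caesar(1) | caesar(14) ; probe: "sncuru"

Check, running the answer program on each example:
  "xtdn" -> "tdn" -> "ueo" -> "isc"
  "edwu" -> "dwu" -> "exv" -> "slj"
  "izmt" -> "zmt" -> "anu" -> "obi"
  "tvbkhkq" -> "vbkhkq" -> "wclilr" -> "kqzwzf"
  "zwhtadnfjba" -> "whtadnfjba" -> "xiubeogkcb" -> "lwipscuyqp"
  probe: "wdynfcf" -> "dynfcf" -> "ezogdg" -> "sncuru"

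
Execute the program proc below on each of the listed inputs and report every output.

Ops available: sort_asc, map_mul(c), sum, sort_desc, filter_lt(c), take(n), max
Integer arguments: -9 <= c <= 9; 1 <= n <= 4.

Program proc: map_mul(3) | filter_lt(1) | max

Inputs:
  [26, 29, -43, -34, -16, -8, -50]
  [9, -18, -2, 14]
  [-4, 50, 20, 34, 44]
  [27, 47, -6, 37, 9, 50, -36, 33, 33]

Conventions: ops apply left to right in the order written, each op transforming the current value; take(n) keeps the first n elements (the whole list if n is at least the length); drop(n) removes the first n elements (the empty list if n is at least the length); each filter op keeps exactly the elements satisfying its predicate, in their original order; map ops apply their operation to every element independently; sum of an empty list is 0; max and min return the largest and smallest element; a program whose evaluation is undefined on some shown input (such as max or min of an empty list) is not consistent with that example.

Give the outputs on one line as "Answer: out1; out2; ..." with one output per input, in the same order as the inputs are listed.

Execution, op by op:
  [26, 29, -43, -34, -16, -8, -50] -> [78, 87, -129, -102, -48, -24, -150] -> [-129, -102, -48, -24, -150] -> -24
  [9, -18, -2, 14] -> [27, -54, -6, 42] -> [-54, -6] -> -6
  [-4, 50, 20, 34, 44] -> [-12, 150, 60, 102, 132] -> [-12] -> -12
  [27, 47, -6, 37, 9, 50, -36, 33, 33] -> [81, 141, -18, 111, 27, 150, -108, 99, 99] -> [-18, -108] -> -18

-24; -6; -12; -18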